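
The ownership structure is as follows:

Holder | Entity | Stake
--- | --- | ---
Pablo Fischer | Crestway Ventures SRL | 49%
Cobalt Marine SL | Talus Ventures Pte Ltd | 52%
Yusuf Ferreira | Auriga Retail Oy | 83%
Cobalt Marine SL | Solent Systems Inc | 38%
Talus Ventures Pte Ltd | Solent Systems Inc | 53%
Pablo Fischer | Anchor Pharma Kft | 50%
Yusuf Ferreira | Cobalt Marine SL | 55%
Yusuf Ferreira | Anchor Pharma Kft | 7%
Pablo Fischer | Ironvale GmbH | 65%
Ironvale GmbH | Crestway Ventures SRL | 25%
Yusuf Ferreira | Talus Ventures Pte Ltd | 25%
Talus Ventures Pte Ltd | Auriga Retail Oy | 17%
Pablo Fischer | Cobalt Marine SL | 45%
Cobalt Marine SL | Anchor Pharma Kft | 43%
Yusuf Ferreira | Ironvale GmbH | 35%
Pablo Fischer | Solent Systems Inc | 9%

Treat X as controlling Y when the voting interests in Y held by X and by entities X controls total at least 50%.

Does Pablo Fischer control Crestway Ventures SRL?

Yes

Pablo holds 65% of Ironvale, so Pablo controls Ironvale.
Ironvale and Pablo together hold 25% + 49% = 74% of Crestway, so Pablo controls Crestway.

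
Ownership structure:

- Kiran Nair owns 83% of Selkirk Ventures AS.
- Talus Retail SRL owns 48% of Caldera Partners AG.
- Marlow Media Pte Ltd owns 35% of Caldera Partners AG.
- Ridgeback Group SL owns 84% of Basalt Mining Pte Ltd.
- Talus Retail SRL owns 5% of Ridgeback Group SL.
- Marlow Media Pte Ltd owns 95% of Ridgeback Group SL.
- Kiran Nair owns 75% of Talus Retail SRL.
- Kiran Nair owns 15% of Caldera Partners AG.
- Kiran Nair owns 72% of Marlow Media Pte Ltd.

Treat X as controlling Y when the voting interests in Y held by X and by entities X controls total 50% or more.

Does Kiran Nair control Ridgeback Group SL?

Yes

Kiran holds 75% of Talus, so Kiran controls Talus.
Kiran holds 72% of Marlow, so Kiran controls Marlow.
Marlow and Talus together hold 95% + 5% = 100% of Ridgeback, so Kiran controls Ridgeback.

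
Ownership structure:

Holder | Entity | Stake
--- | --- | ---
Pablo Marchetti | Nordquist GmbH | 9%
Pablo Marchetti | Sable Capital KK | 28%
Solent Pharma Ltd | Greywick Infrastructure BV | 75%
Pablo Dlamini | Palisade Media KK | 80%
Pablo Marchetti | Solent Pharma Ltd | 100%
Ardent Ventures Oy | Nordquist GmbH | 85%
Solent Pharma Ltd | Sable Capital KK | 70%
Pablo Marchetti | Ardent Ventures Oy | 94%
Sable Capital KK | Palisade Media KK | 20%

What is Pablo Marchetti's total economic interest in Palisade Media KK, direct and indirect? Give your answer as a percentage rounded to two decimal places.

19.60%

Pablo Marchetti reaches Palisade along 2 paths.
Via Sable: 28% × 20% = 5.6%.
Via Solent → Sable: 100% × 70% × 20% = 14%.
Total: 5.6% + 14% = 19.6%.
Rounded: 19.60%.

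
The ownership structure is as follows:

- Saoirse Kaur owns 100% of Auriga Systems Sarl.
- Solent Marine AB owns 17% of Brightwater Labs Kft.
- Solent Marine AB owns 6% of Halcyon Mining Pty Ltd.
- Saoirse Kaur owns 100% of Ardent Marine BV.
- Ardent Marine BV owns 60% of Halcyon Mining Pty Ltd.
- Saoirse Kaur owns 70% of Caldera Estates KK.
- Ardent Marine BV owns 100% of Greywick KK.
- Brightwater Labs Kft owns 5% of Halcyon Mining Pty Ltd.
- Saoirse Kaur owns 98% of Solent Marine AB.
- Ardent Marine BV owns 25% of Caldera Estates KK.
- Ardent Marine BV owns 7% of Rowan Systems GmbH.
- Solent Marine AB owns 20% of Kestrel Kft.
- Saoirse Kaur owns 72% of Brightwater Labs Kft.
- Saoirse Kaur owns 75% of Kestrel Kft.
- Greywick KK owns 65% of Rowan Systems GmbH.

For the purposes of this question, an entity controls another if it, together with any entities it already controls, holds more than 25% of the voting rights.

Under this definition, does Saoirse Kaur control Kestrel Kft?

Yes

Saoirse holds 98% of Solent, so Saoirse controls Solent.
Solent and Saoirse together hold 20% + 75% = 95% of Kestrel, so Saoirse controls Kestrel.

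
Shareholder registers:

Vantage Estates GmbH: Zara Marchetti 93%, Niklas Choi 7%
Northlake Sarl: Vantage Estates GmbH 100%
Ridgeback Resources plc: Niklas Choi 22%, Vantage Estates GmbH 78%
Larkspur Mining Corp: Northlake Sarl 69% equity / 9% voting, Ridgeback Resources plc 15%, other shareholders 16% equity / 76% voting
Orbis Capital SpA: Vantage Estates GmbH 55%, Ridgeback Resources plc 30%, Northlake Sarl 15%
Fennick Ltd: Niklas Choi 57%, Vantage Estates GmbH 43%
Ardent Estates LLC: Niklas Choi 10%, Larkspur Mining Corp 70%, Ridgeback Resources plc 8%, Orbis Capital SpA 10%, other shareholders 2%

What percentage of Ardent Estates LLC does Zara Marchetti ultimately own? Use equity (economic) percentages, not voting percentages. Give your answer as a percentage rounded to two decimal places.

Zara reaches Ardent along 6 paths.
Via Vantage → Northlake → Larkspur: 93% × 100% × 69% × 70% = 44.919%.
Via Vantage → Ridgeback → Larkspur: 93% × 78% × 15% × 70% = 7.6167%.
Via Vantage → Ridgeback: 93% × 78% × 8% = 5.8032%.
Via Vantage → Orbis: 93% × 55% × 10% = 5.115%.
Via Vantage → Ridgeback → Orbis: 93% × 78% × 30% × 10% = 2.1762%.
Via Vantage → Northlake → Orbis: 93% × 100% × 15% × 10% = 1.395%.
Total: 44.919% + 7.6167% + 5.8032% + 5.115% + 2.1762% + 1.395% = 67.0251%.
Rounded: 67.03%.

67.03%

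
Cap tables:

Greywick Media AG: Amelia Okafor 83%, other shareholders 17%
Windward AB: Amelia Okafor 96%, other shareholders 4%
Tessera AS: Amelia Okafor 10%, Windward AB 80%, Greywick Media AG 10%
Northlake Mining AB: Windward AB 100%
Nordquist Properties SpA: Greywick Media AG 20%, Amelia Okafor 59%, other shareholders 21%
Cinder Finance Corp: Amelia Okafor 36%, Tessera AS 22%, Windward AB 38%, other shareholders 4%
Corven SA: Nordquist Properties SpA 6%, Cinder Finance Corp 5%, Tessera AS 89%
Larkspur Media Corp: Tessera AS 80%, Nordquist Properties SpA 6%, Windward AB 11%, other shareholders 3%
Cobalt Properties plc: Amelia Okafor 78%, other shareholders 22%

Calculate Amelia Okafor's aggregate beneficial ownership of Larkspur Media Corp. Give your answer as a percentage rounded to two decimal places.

Amelia reaches Larkspur along 6 paths.
Via Tessera: 10% × 80% = 8%.
Via Windward → Tessera: 96% × 80% × 80% = 61.44%.
Via Greywick → Tessera: 83% × 10% × 80% = 6.64%.
Via Greywick → Nordquist: 83% × 20% × 6% = 0.996%.
Via Nordquist: 59% × 6% = 3.54%.
Via Windward: 96% × 11% = 10.56%.
Total: 8% + 61.44% + 6.64% + 0.996% + 3.54% + 10.56% = 91.176%.
Rounded: 91.18%.

91.18%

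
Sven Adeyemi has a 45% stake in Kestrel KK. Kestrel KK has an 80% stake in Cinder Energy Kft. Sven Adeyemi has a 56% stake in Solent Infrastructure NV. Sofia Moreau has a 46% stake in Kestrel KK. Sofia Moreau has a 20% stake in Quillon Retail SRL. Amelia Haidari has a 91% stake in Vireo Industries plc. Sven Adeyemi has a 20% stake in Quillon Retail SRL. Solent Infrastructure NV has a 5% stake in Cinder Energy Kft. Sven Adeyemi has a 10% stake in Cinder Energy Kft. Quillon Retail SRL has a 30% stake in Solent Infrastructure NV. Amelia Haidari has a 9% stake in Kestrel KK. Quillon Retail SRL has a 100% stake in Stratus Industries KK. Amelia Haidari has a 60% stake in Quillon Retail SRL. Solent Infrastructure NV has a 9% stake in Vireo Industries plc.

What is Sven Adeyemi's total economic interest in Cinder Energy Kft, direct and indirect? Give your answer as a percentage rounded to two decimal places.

49.10%

Sven reaches Cinder along 4 paths.
Direct stake: 10% = 10%.
Via Solent: 56% × 5% = 2.8%.
Via Quillon → Solent: 20% × 30% × 5% = 0.3%.
Via Kestrel: 45% × 80% = 36%.
Total: 10% + 2.8% + 0.3% + 36% = 49.1%.
Rounded: 49.10%.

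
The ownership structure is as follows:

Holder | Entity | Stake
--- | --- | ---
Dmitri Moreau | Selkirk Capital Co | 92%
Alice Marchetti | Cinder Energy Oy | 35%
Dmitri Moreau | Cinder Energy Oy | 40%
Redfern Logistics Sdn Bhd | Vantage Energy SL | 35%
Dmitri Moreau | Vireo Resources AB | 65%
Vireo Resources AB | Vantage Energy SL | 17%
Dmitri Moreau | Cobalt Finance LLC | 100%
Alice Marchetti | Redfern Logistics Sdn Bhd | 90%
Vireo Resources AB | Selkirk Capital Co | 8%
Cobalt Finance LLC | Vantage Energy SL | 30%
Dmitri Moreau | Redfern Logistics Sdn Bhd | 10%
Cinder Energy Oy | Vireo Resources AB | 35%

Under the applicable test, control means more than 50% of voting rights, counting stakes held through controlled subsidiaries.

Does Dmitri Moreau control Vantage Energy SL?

Dmitri holds 100% of Cobalt, so Dmitri controls Cobalt.
Dmitri holds 65% of Vireo, so Dmitri controls Vireo.
Dmitri and Vireo together hold 92% + 8% = 100% of Selkirk, so Dmitri controls Selkirk.
In Vantage, Dmitri's side holds only 17% + 30% = 47%, not > 50%.
So Dmitri does not control Vantage.

No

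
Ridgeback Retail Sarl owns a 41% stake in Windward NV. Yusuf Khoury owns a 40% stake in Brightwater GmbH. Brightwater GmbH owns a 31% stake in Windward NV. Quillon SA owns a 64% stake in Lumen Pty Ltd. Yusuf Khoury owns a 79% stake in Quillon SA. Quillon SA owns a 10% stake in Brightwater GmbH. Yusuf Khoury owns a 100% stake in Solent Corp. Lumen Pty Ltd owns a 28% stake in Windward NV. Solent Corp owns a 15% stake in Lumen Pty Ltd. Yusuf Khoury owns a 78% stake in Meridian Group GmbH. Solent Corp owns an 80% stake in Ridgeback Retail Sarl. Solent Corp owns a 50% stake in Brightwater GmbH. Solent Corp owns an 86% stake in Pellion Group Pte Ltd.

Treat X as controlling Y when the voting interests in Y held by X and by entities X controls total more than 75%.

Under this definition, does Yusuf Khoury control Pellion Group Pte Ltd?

Yes

Yusuf holds 100% of Solent, so Yusuf controls Solent.
Solent holds 86% of Pellion, so Yusuf controls Pellion.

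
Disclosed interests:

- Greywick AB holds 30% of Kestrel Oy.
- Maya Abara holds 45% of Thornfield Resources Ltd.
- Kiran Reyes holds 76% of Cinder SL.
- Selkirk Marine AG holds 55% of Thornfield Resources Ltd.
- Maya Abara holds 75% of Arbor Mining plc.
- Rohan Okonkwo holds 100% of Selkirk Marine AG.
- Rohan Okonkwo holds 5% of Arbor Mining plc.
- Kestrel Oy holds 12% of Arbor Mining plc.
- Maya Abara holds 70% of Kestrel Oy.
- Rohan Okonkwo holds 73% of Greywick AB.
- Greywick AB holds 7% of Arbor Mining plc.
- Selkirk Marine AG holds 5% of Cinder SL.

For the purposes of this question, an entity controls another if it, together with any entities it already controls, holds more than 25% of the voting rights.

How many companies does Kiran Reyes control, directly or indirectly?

Kiran holds 76% of Cinder, so Kiran controls Cinder.
No other company's threshold is met.
Kiran controls 1 company.

1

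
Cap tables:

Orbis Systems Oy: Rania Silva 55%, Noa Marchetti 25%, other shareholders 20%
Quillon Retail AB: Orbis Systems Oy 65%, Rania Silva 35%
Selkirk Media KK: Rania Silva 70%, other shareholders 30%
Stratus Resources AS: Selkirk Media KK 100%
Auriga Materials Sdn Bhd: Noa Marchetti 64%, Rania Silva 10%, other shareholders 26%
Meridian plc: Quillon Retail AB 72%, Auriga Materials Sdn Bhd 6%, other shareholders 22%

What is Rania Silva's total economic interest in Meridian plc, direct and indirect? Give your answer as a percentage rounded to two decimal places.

51.54%

Rania reaches Meridian along 3 paths.
Via Orbis → Quillon: 55% × 65% × 72% = 25.74%.
Via Quillon: 35% × 72% = 25.2%.
Via Auriga: 10% × 6% = 0.6%.
Total: 25.74% + 25.2% + 0.6% = 51.54%.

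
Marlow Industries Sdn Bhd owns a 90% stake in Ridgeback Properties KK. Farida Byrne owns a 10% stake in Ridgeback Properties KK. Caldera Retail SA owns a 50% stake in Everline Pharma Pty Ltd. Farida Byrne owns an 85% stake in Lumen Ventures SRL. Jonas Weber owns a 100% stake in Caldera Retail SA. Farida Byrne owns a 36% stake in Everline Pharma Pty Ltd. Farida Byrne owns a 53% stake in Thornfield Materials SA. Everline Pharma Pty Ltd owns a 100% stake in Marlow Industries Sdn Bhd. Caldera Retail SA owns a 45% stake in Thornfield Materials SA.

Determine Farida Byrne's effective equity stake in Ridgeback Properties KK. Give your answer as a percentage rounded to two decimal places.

42.40%

Farida reaches Ridgeback along 2 paths.
Direct stake: 10% = 10%.
Via Everline → Marlow: 36% × 100% × 90% = 32.4%.
Total: 10% + 32.4% = 42.4%.
Rounded: 42.40%.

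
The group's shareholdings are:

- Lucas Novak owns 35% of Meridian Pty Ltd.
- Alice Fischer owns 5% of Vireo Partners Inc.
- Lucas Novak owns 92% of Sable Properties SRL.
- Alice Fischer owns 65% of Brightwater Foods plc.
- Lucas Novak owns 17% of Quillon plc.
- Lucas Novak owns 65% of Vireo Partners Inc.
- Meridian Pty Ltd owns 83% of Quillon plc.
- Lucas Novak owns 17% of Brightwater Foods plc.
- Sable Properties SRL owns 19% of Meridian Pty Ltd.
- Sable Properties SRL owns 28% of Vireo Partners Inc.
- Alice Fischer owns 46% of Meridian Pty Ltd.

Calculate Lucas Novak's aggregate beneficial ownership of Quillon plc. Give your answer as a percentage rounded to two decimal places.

Lucas reaches Quillon along 3 paths.
Direct stake: 17% = 17%.
Via Sable → Meridian: 92% × 19% × 83% = 14.5084%.
Via Meridian: 35% × 83% = 29.05%.
Total: 17% + 14.5084% + 29.05% = 60.5584%.
Rounded: 60.56%.

60.56%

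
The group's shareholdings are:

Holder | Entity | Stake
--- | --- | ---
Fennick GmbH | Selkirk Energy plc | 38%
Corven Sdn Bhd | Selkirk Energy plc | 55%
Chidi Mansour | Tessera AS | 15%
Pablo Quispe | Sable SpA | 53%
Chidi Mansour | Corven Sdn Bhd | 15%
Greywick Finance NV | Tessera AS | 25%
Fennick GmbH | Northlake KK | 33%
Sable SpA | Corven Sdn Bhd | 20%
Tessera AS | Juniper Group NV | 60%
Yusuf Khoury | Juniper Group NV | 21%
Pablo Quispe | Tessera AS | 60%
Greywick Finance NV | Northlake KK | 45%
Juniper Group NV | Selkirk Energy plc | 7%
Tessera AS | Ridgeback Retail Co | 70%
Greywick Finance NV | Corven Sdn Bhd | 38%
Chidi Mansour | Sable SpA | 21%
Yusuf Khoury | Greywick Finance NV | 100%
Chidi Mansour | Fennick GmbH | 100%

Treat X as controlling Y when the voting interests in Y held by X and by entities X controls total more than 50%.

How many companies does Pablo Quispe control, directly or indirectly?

4

Pablo holds 60% of Tessera, so Pablo controls Tessera.
Pablo holds 53% of Sable, so Pablo controls Sable.
Tessera holds 70% of Ridgeback, so Pablo controls Ridgeback.
Tessera holds 60% of Juniper, so Pablo controls Juniper.
No other company's threshold is met.
Pablo controls 4 companies.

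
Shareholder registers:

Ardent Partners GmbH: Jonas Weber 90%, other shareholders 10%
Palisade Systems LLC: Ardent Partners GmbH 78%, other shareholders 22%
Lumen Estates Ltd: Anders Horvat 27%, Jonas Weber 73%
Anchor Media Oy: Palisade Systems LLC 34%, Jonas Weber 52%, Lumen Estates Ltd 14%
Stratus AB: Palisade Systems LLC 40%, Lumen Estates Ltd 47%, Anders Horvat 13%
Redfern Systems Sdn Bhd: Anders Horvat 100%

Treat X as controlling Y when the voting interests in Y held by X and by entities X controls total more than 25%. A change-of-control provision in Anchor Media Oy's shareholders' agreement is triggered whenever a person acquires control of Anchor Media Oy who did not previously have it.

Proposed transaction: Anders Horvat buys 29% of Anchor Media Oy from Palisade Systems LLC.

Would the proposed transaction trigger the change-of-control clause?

Yes

The purchase adds only to Anders's holdings (Palisade's stake shrinks), so Anders is the only person who could newly come to control Anchor.
Anders holds 27% of Lumen, so Anders controls Lumen.
Lumen and Anders together hold 47% + 13% = 60% of Stratus, so Anders controls Stratus.
Anders holds 100% of Redfern, so Anders controls Redfern.
In Anchor, Anders's side holds only 14%, not > 25%.
So before the transaction, Anders does not control Anchor.
After the purchase, Anders holds 29% of Anchor directly, and Palisade's stake falls to 5%.
Lumen and Anders together hold 14% + 29% = 43% of Anchor, so Anders controls Anchor.
Anders did not control Anchor before and does after, so the clause is triggered.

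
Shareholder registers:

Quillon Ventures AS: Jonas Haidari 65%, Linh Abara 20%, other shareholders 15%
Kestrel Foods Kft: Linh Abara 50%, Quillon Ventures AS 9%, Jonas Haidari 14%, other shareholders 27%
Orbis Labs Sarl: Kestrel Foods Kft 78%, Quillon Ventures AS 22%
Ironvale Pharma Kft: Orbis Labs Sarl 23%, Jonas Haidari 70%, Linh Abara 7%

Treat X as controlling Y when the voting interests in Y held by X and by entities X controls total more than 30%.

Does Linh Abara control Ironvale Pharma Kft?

No

Linh holds 50% of Kestrel, so Linh controls Kestrel.
Kestrel holds 78% of Orbis, so Linh controls Orbis.
In Ironvale, Linh's side holds only 23% + 7% = 30%, not > 30%.
So Linh does not control Ironvale.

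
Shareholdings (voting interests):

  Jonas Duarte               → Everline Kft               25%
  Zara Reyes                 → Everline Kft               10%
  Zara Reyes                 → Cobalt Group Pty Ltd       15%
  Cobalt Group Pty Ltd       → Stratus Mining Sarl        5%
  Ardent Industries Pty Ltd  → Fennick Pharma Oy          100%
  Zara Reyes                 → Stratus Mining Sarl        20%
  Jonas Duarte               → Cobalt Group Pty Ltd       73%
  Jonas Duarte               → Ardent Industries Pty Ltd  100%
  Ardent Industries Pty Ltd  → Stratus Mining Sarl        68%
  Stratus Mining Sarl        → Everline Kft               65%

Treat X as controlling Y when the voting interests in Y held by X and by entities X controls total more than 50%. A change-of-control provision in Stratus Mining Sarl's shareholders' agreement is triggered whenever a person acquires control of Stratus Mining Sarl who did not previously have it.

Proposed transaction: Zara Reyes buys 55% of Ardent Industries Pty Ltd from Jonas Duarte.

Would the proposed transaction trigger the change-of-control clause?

The purchase adds only to Zara's holdings (Jonas's stake shrinks), so Zara is the only person who could newly come to control Stratus.
Zara's largest direct stake is 20% in Stratus, which does not meet the threshold, so Zara controls no company.
In Stratus, Zara's side holds only 20%, not > 50%.
So before the transaction, Zara does not control Stratus.
After the purchase, Zara holds 55% of Ardent directly, and Jonas's stake falls to 45%.
Zara holds 55% of Ardent, so Zara controls Ardent.
Ardent and Zara together hold 68% + 20% = 88% of Stratus, so Zara controls Stratus.
Zara did not control Stratus before and does after, so the clause is triggered.

Yes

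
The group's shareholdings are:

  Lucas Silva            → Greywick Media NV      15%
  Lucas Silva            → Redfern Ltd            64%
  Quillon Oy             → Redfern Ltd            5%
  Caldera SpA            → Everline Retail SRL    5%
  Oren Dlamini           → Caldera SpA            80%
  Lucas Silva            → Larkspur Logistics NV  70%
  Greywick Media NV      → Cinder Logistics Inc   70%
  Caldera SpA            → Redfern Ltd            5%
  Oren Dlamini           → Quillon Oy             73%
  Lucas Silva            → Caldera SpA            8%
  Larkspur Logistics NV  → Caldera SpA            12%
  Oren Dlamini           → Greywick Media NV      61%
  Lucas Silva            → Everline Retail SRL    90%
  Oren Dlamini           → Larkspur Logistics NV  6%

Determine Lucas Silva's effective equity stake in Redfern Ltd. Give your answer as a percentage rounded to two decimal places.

Lucas reaches Redfern along 3 paths.
Via Caldera: 8% × 5% = 0.4%.
Via Larkspur → Caldera: 70% × 12% × 5% = 0.42%.
Direct stake: 64% = 64%.
Total: 0.4% + 0.42% + 64% = 64.82%.

64.82%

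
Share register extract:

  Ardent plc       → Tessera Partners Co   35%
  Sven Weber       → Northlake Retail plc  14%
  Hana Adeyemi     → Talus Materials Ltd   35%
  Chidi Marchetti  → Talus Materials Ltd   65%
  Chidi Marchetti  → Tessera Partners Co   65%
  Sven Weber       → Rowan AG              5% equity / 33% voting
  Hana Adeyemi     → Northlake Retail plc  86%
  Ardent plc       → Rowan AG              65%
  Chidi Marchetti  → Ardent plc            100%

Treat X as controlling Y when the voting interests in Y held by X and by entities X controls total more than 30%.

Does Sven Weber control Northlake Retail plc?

No

Sven holds 33% of Rowan, so Sven controls Rowan.
In Northlake, Sven's side holds only 14%, not > 30%.
So Sven does not control Northlake.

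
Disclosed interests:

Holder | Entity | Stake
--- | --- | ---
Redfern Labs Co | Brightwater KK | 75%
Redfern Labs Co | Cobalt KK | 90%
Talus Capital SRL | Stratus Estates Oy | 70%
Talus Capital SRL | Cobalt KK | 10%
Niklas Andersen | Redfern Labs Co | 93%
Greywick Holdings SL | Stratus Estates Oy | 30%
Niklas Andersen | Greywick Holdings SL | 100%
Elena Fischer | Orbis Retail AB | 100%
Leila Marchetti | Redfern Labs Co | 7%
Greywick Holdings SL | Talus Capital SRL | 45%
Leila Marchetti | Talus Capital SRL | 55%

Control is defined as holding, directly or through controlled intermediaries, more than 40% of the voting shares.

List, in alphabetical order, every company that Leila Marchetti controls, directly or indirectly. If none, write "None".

Stratus Estates Oy, Talus Capital SRL

Leila holds 55% of Talus, so Leila controls Talus.
Talus holds 70% of Stratus, so Leila controls Stratus.
No other company's threshold is met.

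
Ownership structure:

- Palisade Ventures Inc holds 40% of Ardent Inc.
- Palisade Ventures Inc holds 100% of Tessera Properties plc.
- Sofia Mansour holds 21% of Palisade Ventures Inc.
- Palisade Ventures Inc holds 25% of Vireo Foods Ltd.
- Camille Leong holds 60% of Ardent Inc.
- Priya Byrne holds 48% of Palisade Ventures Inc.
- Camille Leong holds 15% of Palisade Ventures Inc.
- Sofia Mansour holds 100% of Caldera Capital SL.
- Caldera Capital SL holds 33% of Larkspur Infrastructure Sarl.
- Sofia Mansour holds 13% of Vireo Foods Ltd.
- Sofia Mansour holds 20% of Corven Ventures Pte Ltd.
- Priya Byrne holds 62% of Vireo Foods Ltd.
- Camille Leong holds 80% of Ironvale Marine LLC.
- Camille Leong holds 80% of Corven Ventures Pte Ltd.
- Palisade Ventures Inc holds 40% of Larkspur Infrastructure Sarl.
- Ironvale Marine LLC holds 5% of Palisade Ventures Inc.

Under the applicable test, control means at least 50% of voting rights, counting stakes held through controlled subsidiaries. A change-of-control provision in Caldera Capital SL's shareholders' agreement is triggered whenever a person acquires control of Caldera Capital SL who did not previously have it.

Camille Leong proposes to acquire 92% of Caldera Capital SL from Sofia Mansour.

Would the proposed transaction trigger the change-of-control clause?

The purchase adds only to Camille's holdings (Sofia's stake shrinks), so Camille is the only person who could newly come to control Caldera.
Camille holds 80% of Ironvale, so Camille controls Ironvale.
Camille holds 80% of Corven, so Camille controls Corven.
Camille holds 60% of Ardent, so Camille controls Ardent.
Neither Camille nor any entity Camille controls holds any voting interest in Caldera.
So before the transaction, Camille does not control Caldera.
After the purchase, Camille holds 92% of Caldera directly, and Sofia's stake falls to 8%.
Camille holds 92% of Caldera, so Camille controls Caldera.
Camille did not control Caldera before and does after, so the clause is triggered.

Yes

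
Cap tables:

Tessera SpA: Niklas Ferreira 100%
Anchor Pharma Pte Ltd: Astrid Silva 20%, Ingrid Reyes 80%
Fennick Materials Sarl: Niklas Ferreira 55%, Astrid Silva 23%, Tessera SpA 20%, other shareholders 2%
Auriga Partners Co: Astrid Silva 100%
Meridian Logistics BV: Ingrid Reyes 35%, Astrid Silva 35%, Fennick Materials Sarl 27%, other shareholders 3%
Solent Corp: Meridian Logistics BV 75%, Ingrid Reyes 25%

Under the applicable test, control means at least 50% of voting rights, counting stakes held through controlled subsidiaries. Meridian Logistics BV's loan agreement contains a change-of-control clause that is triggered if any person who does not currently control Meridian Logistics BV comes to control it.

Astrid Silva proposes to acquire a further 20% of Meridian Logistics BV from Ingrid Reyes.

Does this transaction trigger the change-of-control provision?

Yes

The purchase adds only to Astrid's holdings (Ingrid's stake shrinks), so Astrid is the only person who could newly come to control Meridian.
Astrid holds 100% of Auriga, so Astrid controls Auriga.
In Meridian, Astrid's side holds only 35%, not ≥ 50%.
So before the transaction, Astrid does not control Meridian.
After the purchase, Astrid's direct stake in Meridian rises to 35% + 20% = 55%, and Ingrid's stake falls to 15%.
Astrid holds 55% of Meridian, so Astrid controls Meridian.
Astrid did not control Meridian before and does after, so the clause is triggered.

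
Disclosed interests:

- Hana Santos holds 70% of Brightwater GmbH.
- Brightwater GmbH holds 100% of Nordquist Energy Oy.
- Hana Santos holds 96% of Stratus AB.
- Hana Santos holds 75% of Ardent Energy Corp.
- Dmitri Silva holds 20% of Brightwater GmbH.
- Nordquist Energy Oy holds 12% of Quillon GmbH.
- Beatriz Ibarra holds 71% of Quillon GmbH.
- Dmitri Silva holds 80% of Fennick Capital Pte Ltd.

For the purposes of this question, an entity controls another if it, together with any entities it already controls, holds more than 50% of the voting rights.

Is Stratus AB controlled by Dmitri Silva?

No

Dmitri holds 80% of Fennick, so Dmitri controls Fennick.
Neither Dmitri nor any entity Dmitri controls holds any voting interest in Stratus.
So Dmitri does not control Stratus.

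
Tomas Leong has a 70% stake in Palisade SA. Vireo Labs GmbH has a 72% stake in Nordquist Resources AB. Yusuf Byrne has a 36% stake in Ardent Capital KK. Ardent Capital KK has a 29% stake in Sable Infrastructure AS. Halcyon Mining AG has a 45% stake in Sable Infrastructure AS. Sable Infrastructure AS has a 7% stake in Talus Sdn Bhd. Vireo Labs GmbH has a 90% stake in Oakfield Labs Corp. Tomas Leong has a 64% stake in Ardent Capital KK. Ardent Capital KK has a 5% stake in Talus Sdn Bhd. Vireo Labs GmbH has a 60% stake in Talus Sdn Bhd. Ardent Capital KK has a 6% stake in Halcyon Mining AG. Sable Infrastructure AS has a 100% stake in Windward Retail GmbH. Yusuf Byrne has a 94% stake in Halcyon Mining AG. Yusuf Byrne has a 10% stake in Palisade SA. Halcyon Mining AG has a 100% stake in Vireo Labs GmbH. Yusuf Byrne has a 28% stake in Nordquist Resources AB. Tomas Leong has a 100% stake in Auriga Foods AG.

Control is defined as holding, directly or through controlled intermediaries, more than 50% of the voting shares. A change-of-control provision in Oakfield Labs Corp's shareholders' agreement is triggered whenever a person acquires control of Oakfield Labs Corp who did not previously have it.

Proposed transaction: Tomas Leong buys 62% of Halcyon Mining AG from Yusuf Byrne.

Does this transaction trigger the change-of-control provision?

Yes

The purchase adds only to Tomas's holdings (Yusuf's stake shrinks), so Tomas is the only person who could newly come to control Oakfield.
Tomas holds 64% of Ardent, so Tomas controls Ardent.
Tomas holds 70% of Palisade, so Tomas controls Palisade.
Tomas holds 100% of Auriga, so Tomas controls Auriga.
Neither Tomas nor any entity Tomas controls holds any voting interest in Oakfield.
So before the transaction, Tomas does not control Oakfield.
After the purchase, Tomas holds 62% of Halcyon directly, and Yusuf's stake falls to 32%.
Ardent and Tomas together hold 6% + 62% = 68% of Halcyon, so Tomas controls Halcyon.
Halcyon holds 100% of Vireo, so Tomas controls Vireo.
Vireo holds 90% of Oakfield, so Tomas controls Oakfield.
Tomas did not control Oakfield before and does after, so the clause is triggered.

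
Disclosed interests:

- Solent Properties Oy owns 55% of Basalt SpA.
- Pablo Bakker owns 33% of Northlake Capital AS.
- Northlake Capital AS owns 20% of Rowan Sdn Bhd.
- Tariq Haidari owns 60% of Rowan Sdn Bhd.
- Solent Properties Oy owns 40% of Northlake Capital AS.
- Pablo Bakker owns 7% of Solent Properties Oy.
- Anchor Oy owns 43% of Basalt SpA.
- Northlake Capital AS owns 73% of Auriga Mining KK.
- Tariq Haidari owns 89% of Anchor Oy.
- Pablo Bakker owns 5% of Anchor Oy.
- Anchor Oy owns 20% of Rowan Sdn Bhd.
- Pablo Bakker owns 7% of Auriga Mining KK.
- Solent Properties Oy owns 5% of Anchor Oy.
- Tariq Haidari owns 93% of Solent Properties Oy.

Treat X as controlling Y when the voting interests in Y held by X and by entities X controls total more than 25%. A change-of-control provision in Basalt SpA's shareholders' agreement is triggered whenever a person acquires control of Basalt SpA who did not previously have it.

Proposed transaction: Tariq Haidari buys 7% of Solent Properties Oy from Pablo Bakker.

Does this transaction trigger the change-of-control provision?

The purchase adds only to Tariq's holdings (Pablo's stake shrinks), so Tariq is the only person who could newly come to control Basalt.
Tariq holds 93% of Solent, so Tariq controls Solent.
Tariq and Solent together hold 89% + 5% = 94% of Anchor, so Tariq controls Anchor.
Solent and Anchor together hold 55% + 43% = 98% of Basalt, so Tariq controls Basalt.
So Tariq already controls Basalt before the transaction.
After the purchase, Tariq's direct stake in Solent rises to 93% + 7% = 100%, and Pablo's stake falls to 0%.
Tariq controlled Basalt already, so this is not a new person acquiring control; every other person's position is unchanged or reduced.
No new person acquires control, so the clause is not triggered.

No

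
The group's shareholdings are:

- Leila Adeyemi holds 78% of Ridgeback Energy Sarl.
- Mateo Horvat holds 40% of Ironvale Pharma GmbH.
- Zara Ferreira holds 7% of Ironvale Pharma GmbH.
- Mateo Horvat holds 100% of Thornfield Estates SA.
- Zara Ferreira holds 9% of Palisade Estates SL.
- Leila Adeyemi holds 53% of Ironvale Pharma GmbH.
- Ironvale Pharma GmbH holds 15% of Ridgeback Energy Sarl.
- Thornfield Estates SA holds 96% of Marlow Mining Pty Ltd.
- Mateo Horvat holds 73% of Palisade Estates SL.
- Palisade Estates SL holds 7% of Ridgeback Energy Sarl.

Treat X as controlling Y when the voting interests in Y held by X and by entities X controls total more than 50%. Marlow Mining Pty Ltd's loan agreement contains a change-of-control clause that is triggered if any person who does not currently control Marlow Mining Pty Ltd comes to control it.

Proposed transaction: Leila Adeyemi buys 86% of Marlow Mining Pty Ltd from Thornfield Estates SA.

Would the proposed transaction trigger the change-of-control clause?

Yes

The purchase adds only to Leila's holdings (Thornfield's stake shrinks), so Leila is the only person who could newly come to control Marlow.
Leila holds 53% of Ironvale, so Leila controls Ironvale.
Leila and Ironvale together hold 78% + 15% = 93% of Ridgeback, so Leila controls Ridgeback.
Neither Leila nor any entity Leila controls holds any voting interest in Marlow.
So before the transaction, Leila does not control Marlow.
After the purchase, Leila holds 86% of Marlow directly, and Thornfield's stake falls to 10%.
Leila holds 86% of Marlow, so Leila controls Marlow.
Leila did not control Marlow before and does after, so the clause is triggered.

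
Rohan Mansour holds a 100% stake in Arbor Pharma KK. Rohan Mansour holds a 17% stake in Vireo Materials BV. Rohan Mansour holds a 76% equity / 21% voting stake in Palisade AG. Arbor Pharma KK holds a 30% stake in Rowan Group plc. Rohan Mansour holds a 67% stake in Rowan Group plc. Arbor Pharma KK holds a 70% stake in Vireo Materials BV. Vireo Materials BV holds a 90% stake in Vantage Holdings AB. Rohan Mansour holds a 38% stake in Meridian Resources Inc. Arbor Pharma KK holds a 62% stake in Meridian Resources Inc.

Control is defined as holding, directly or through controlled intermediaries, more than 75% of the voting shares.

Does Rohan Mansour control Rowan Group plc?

Rohan holds 100% of Arbor, so Rohan controls Arbor.
Rohan and Arbor together hold 67% + 30% = 97% of Rowan, so Rohan controls Rowan.

Yes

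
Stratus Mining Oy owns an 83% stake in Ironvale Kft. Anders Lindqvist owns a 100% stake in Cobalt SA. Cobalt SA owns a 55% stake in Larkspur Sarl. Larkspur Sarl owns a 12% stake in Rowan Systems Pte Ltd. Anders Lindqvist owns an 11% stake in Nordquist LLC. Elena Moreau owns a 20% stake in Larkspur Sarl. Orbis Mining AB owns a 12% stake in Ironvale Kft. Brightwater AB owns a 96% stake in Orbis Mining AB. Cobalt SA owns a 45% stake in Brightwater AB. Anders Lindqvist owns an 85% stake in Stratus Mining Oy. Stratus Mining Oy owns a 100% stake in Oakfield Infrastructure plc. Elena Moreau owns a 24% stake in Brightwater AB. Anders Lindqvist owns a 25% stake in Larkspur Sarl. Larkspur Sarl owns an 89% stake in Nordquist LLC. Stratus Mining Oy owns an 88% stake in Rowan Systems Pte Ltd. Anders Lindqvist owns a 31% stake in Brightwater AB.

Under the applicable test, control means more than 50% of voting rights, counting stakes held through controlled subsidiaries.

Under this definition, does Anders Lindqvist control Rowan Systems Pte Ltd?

Anders holds 85% of Stratus, so Anders controls Stratus.
Anders holds 100% of Cobalt, so Anders controls Cobalt.
Anders and Cobalt together hold 25% + 55% = 80% of Larkspur, so Anders controls Larkspur.
Stratus and Larkspur together hold 88% + 12% = 100% of Rowan, so Anders controls Rowan.

Yes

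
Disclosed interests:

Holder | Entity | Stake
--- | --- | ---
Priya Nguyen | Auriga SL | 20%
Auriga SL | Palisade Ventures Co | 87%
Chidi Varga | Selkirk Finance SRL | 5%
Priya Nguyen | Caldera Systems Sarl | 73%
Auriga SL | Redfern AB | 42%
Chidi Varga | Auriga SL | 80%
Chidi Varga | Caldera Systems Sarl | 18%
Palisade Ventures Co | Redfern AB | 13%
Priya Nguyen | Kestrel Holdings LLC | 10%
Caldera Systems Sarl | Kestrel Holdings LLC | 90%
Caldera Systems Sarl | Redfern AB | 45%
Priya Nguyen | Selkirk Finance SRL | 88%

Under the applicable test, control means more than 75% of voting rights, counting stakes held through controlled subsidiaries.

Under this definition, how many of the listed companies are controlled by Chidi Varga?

Chidi holds 80% of Auriga, so Chidi controls Auriga.
Auriga holds 87% of Palisade, so Chidi controls Palisade.
No other company's threshold is met.
Chidi controls 2 companies.

2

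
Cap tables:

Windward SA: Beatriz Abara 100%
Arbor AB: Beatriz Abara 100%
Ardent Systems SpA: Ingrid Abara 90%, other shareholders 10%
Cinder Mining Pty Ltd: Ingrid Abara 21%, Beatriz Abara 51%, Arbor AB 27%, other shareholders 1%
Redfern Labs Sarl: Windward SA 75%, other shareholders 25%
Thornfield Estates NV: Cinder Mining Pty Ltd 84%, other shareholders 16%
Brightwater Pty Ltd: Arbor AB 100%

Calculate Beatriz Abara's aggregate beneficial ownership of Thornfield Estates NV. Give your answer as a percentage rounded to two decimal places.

65.52%

Beatriz reaches Thornfield along 2 paths.
Via Cinder: 51% × 84% = 42.84%.
Via Arbor → Cinder: 100% × 27% × 84% = 22.68%.
Total: 42.84% + 22.68% = 65.52%.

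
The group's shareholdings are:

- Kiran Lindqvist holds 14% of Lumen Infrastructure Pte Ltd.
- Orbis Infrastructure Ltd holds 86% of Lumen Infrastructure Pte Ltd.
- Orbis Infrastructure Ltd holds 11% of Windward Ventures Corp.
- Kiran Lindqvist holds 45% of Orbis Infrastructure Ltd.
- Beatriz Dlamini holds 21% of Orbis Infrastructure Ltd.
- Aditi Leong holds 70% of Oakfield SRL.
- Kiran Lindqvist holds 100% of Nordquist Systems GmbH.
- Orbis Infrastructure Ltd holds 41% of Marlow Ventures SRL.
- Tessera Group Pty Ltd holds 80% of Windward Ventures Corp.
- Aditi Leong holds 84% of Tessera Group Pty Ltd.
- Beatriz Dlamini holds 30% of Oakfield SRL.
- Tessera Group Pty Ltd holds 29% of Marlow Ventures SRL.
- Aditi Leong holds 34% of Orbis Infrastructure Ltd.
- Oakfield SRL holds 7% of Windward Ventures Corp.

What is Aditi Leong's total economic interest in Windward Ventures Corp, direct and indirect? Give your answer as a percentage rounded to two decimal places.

Aditi reaches Windward along 3 paths.
Via Oakfield: 70% × 7% = 4.9%.
Via Tessera: 84% × 80% = 67.2%.
Via Orbis: 34% × 11% = 3.74%.
Total: 4.9% + 67.2% + 3.74% = 75.84%.

75.84%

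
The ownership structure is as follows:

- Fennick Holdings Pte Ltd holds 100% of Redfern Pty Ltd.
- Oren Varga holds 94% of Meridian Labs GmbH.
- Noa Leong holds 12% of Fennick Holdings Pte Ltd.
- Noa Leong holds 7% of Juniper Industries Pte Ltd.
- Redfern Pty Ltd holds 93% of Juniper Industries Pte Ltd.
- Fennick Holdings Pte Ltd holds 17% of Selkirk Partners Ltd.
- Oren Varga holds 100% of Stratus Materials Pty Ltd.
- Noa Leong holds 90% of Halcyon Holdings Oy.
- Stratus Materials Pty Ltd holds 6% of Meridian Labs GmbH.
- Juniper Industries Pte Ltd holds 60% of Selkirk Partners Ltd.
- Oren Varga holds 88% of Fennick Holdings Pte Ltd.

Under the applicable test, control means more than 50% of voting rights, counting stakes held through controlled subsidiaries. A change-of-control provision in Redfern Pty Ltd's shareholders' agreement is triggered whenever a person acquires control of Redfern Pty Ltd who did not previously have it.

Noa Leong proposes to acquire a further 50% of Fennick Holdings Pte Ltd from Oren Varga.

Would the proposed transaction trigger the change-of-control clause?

Yes

The purchase adds only to Noa's holdings (Oren's stake shrinks), so Noa is the only person who could newly come to control Redfern.
Noa holds 90% of Halcyon, so Noa controls Halcyon.
Neither Noa nor any entity Noa controls holds any voting interest in Redfern.
So before the transaction, Noa does not control Redfern.
After the purchase, Noa's direct stake in Fennick rises to 12% + 50% = 62%, and Oren's stake falls to 38%.
Noa holds 62% of Fennick, so Noa controls Fennick.
Fennick holds 100% of Redfern, so Noa controls Redfern.
Noa did not control Redfern before and does after, so the clause is triggered.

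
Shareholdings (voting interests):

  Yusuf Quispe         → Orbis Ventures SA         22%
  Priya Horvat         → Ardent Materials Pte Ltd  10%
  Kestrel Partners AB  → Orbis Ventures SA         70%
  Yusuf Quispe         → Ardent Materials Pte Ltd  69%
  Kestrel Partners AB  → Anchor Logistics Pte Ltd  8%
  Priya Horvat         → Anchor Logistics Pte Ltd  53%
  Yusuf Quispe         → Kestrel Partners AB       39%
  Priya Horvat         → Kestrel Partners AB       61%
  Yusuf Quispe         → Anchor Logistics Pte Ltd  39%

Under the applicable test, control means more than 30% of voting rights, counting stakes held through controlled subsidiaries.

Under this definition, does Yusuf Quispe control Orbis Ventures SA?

Yes

Yusuf holds 39% of Kestrel, so Yusuf controls Kestrel.
Kestrel and Yusuf together hold 70% + 22% = 92% of Orbis, so Yusuf controls Orbis.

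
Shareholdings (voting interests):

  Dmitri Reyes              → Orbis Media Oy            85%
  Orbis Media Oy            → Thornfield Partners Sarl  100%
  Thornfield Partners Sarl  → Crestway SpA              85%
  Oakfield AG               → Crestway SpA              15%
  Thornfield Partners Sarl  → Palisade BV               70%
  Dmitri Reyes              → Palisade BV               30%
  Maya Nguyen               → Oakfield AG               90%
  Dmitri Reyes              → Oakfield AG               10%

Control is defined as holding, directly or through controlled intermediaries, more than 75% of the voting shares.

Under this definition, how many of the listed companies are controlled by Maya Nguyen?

Maya holds 90% of Oakfield, so Maya controls Oakfield.
No other company's threshold is met.
Maya controls 1 company.

1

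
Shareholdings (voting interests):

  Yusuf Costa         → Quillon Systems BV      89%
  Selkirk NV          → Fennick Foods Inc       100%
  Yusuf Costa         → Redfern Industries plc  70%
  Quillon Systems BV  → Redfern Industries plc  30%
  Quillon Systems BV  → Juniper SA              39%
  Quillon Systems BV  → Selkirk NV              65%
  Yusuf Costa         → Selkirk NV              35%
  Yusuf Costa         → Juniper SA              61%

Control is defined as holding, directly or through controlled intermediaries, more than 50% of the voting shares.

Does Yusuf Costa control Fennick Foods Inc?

Yes

Yusuf holds 89% of Quillon, so Yusuf controls Quillon.
Quillon and Yusuf together hold 65% + 35% = 100% of Selkirk, so Yusuf controls Selkirk.
Selkirk holds 100% of Fennick, so Yusuf controls Fennick.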